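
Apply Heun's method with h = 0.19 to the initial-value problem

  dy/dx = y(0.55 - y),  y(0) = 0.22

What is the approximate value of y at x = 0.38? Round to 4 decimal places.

0.2481

Heun: k1 = f(x_n, y_n); k2 = f(x_n + h, y_n + h·k1); y_{n+1} = y_n + (h/2)·(k1 + k2).
x=0.000000, y=0.220000:
  k1 = f(0.000000, 0.220000) = 0.072600
  k2 = f(0.190000, 0.233794) = 0.073927
  y ← 0.220000 + (0.19/2)·(0.072600 + 0.073927) = 0.233920
x=0.190000, y=0.233920:
  k1 = f(0.190000, 0.233920) = 0.073937
  k2 = f(0.380000, 0.247968) = 0.074894
  y ← 0.233920 + (0.19/2)·(0.073937 + 0.074894) = 0.248059
y(0.38) ≈ 0.2481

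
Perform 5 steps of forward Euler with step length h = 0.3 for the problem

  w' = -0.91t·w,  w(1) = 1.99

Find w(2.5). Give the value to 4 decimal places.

0.1010

Euler: w_{n+1} = w_n + h·f(t_n, w_n).
t=1.000000, w=1.990000: f=-1.810900 → w ← 1.990000 + 0.3·(-1.810900) = 1.446730
t=1.300000, w=1.446730: f=-1.711482 → w ← 1.446730 + 0.3·(-1.711482) = 0.933286
t=1.600000, w=0.933286: f=-1.358864 → w ← 0.933286 + 0.3·(-1.358864) = 0.525626
t=1.900000, w=0.525626: f=-0.908808 → w ← 0.525626 + 0.3·(-0.908808) = 0.252984
t=2.200000, w=0.252984: f=-0.506474 → w ← 0.252984 + 0.3·(-0.506474) = 0.101042
w(2.5) ≈ 0.1010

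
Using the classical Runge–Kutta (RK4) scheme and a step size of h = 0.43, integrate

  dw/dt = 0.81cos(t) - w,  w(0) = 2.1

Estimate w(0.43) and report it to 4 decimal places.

1.6397

RK4: k1 = f(t_n, w_n); k2 = f(t_n + h/2, w_n + (h/2)·k1); k3 = f(t_n + h/2, w_n + (h/2)·k2); k4 = f(t_n + h, w_n + h·k3); w_{n+1} = w_n + (h/6)·(k1 + 2k2 + 2k3 + k4).
t=0.000000, w=2.100000:
  k1 = f(0.000000, 2.100000) = -1.290000
  k2 = f(0.215000, 1.822650) = -1.031299
  k3 = f(0.215000, 1.878271) = -1.086920
  k4 = f(0.430000, 1.632624) = -0.896362
  w ← 2.100000 + (0.43/6)·(k1 + 2k2 + 2k3 + k4) = 1.639699
w(0.43) ≈ 1.6397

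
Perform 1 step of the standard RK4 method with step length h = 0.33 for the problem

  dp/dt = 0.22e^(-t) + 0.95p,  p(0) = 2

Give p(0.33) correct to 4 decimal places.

2.8096

RK4: k1 = f(t_n, p_n); k2 = f(t_n + h/2, p_n + (h/2)·k1); k3 = f(t_n + h/2, p_n + (h/2)·k2); k4 = f(t_n + h, p_n + h·k3); p_{n+1} = p_n + (h/6)·(k1 + 2k2 + 2k3 + k4).
t=0.000000, p=2.000000:
  k1 = f(0.000000, 2.000000) = 2.120000
  k2 = f(0.165000, 2.349800) = 2.418847
  k3 = f(0.165000, 2.399110) = 2.465691
  k4 = f(0.330000, 2.813678) = 2.831157
  p ← 2.000000 + (0.33/6)·(k1 + 2k2 + 2k3 + k4) = 2.809613
p(0.33) ≈ 2.8096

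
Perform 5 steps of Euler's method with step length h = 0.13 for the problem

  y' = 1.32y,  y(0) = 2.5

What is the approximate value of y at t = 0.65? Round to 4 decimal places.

Euler: y_{n+1} = y_n + h·f(t_n, y_n).
t=0.000000, y=2.500000: f=3.300000 → y ← 2.500000 + 0.13·3.300000 = 2.929000
t=0.130000, y=2.929000: f=3.866280 → y ← 2.929000 + 0.13·3.866280 = 3.431616
t=0.260000, y=3.431616: f=4.529734 → y ← 3.431616 + 0.13·4.529734 = 4.020482
t=0.390000, y=4.020482: f=5.307036 → y ← 4.020482 + 0.13·5.307036 = 4.710396
t=0.520000, y=4.710396: f=6.217723 → y ← 4.710396 + 0.13·6.217723 = 5.518700
y(0.65) ≈ 5.5187

5.5187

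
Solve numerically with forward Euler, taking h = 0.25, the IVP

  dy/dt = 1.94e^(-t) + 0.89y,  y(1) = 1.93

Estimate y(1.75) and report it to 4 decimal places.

4.0709

Euler: y_{n+1} = y_n + h·f(t_n, y_n).
t=1.000000, y=1.930000: f=2.431386 → y ← 1.930000 + 0.25·2.431386 = 2.537847
t=1.250000, y=2.537847: f=2.814503 → y ← 2.537847 + 0.25·2.814503 = 3.241472
t=1.500000, y=3.241472: f=3.317783 → y ← 3.241472 + 0.25·3.317783 = 4.070918
y(1.75) ≈ 4.0709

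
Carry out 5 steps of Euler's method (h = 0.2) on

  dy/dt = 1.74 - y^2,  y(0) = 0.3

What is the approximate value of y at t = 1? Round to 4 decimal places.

Euler: y_{n+1} = y_n + h·f(t_n, y_n).
t=0.000000, y=0.300000: f=1.650000 → y ← 0.300000 + 0.2·1.650000 = 0.630000
t=0.200000, y=0.630000: f=1.343100 → y ← 0.630000 + 0.2·1.343100 = 0.898620
t=0.400000, y=0.898620: f=0.932482 → y ← 0.898620 + 0.2·0.932482 = 1.085116
t=0.600000, y=1.085116: f=0.562522 → y ← 1.085116 + 0.2·0.562522 = 1.197621
t=0.800000, y=1.197621: f=0.305704 → y ← 1.197621 + 0.2·0.305704 = 1.258762
y(1) ≈ 1.2588

1.2588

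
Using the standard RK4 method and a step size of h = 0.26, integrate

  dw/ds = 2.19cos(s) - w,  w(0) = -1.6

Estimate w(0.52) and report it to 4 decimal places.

-0.1080

RK4: k1 = f(s_n, w_n); k2 = f(s_n + h/2, w_n + (h/2)·k1); k3 = f(s_n + h/2, w_n + (h/2)·k2); k4 = f(s_n + h, w_n + h·k3); w_{n+1} = w_n + (h/6)·(k1 + 2k2 + 2k3 + k4).
s=0.000000, w=-1.600000:
  k1 = f(0.000000, -1.600000) = 3.790000
  k2 = f(0.130000, -1.107300) = 3.278821
  k3 = f(0.130000, -1.173753) = 3.345274
  k4 = f(0.260000, -0.730229) = 2.846623
  w ← -1.600000 + (0.26/6)·(k1 + 2k2 + 2k3 + k4) = -0.738325
s=0.260000, w=-0.738325:
  k1 = f(0.260000, -0.738325) = 2.854719
  k2 = f(0.390000, -0.367211) = 2.392762
  k3 = f(0.390000, -0.427266) = 2.452817
  k4 = f(0.520000, -0.100593) = 2.001117
  w ← -0.738325 + (0.26/6)·(k1 + 2k2 + 2k3 + k4) = -0.107955
w(0.52) ≈ -0.1080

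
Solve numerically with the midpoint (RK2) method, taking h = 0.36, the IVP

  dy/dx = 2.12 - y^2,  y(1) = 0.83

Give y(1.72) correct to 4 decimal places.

1.3187

Midpoint: k1 = f(x_n, y_n); k2 = f(x_n + h/2, y_n + (h/2)·k1); y_{n+1} = y_n + h·k2.
x=1.000000, y=0.830000:
  k1 = f(1.000000, 0.830000) = 1.431100
  k2 = f(1.180000, 1.087598) = 0.937131
  y ← 0.830000 + 0.36·0.937131 = 1.167367
x=1.360000, y=1.167367:
  k1 = f(1.360000, 1.167367) = 0.757254
  k2 = f(1.540000, 1.303673) = 0.420437
  y ← 1.167367 + 0.36·0.420437 = 1.318724
y(1.72) ≈ 1.3187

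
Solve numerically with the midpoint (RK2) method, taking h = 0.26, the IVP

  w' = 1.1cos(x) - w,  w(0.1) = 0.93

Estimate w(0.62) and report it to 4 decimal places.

0.9613

Midpoint: k1 = f(x_n, w_n); k2 = f(x_n + h/2, w_n + (h/2)·k1); w_{n+1} = w_n + h·k2.
x=0.100000, w=0.930000:
  k1 = f(0.100000, 0.930000) = 0.164505
  k2 = f(0.230000, 0.951386) = 0.119647
  w ← 0.930000 + 0.26·0.119647 = 0.961108
x=0.360000, w=0.961108:
  k1 = f(0.360000, 0.961108) = 0.068378
  k2 = f(0.490000, 0.969997) = 0.000569
  w ← 0.961108 + 0.26·0.000569 = 0.961256
w(0.62) ≈ 0.9613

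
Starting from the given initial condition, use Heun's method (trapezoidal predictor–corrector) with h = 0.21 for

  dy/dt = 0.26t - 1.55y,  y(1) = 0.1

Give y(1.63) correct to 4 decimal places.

0.1808

Heun: k1 = f(t_n, y_n); k2 = f(t_n + h, y_n + h·k1); y_{n+1} = y_n + (h/2)·(k1 + k2).
t=1.000000, y=0.100000:
  k1 = f(1.000000, 0.100000) = 0.105000
  k2 = f(1.210000, 0.122050) = 0.125422
  y ← 0.100000 + (0.21/2)·(0.105000 + 0.125422) = 0.124194
t=1.210000, y=0.124194:
  k1 = f(1.210000, 0.124194) = 0.122099
  k2 = f(1.420000, 0.149835) = 0.136956
  y ← 0.124194 + (0.21/2)·(0.122099 + 0.136956) = 0.151395
t=1.420000, y=0.151395:
  k1 = f(1.420000, 0.151395) = 0.134538
  k2 = f(1.630000, 0.179648) = 0.145346
  y ← 0.151395 + (0.21/2)·(0.134538 + 0.145346) = 0.180783
y(1.63) ≈ 0.1808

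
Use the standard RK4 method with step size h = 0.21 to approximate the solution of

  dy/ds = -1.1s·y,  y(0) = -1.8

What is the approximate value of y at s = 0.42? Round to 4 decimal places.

RK4: k1 = f(s_n, y_n); k2 = f(s_n + h/2, y_n + (h/2)·k1); k3 = f(s_n + h/2, y_n + (h/2)·k2); k4 = f(s_n + h, y_n + h·k3); y_{n+1} = y_n + (h/6)·(k1 + 2k2 + 2k3 + k4).
s=0.000000, y=-1.800000:
  k1 = f(0.000000, -1.800000) = 0.000000
  k2 = f(0.105000, -1.800000) = 0.207900
  k3 = f(0.105000, -1.778171) = 0.205379
  k4 = f(0.210000, -1.756870) = 0.405837
  y ← -1.800000 + (0.21/6)·(k1 + 2k2 + 2k3 + k4) = -1.756866
s=0.210000, y=-1.756866:
  k1 = f(0.210000, -1.756866) = 0.405836
  k2 = f(0.315000, -1.714253) = 0.593989
  k3 = f(0.315000, -1.694497) = 0.587143
  k4 = f(0.420000, -1.633566) = 0.754708
  y ← -1.756866 + (0.21/6)·(k1 + 2k2 + 2k3 + k4) = -1.633568
y(0.42) ≈ -1.6336

-1.6336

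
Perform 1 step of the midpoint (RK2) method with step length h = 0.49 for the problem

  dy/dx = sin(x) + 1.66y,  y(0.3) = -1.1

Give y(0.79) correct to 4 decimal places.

Midpoint: k1 = f(x_n, y_n); k2 = f(x_n + h/2, y_n + (h/2)·k1); y_{n+1} = y_n + h·k2.
x=0.300000, y=-1.100000:
  k1 = f(0.300000, -1.100000) = -1.530480
  k2 = f(0.545000, -1.474968) = -1.930028
  y ← -1.100000 + 0.49·(-1.930028) = -2.045714
y(0.79) ≈ -2.0457

-2.0457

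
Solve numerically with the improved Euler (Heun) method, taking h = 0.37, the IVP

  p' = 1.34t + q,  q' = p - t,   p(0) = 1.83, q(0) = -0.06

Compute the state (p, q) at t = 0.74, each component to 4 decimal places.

Heun on (p,q): k1 = f(t_n, state_n); k2 = f(t_n + h, state_n + h·k1); state_{n+1} = state_n + (h/2)·(k1 + k2).
0.000000: (1.830000, -0.060000)
  k1 = (-0.060000, 1.830000)
  predictor → (1.807800, 0.617100)
  k2 = (1.112900, 1.437800)
  → (2.024787, 0.544543)
0.370000: (2.024787, 0.544543)
  k1 = (1.040343, 1.654787)
  predictor → (2.409713, 1.156814)
  k2 = (2.148414, 1.669713)
  → (2.614707, 1.159575)
(p(0.74), q(0.74)) ≈ (2.6147, 1.1596)

2.6147, 1.1596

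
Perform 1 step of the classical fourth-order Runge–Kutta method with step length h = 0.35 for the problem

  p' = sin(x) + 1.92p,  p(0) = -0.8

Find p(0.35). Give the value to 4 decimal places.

RK4: k1 = f(x_n, p_n); k2 = f(x_n + h/2, p_n + (h/2)·k1); k3 = f(x_n + h/2, p_n + (h/2)·k2); k4 = f(x_n + h, p_n + h·k3); p_{n+1} = p_n + (h/6)·(k1 + 2k2 + 2k3 + k4).
x=0.000000, p=-0.800000:
  k1 = f(0.000000, -0.800000) = -1.536000
  k2 = f(0.175000, -1.068800) = -1.877988
  k3 = f(0.175000, -1.128648) = -1.992896
  k4 = f(0.350000, -1.497514) = -2.532328
  p ← -0.800000 + (0.35/6)·(k1 + 2k2 + 2k3 + k4) = -1.488922
p(0.35) ≈ -1.4889

-1.4889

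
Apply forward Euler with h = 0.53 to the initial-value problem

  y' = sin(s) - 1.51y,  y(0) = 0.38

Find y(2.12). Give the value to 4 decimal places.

0.6335

Euler: y_{n+1} = y_n + h·f(s_n, y_n).
s=0.000000, y=0.380000: f=-0.573800 → y ← 0.380000 + 0.53·(-0.573800) = 0.075886
s=0.530000, y=0.075886: f=0.390945 → y ← 0.075886 + 0.53·0.390945 = 0.283087
s=1.060000, y=0.283087: f=0.444894 → y ← 0.283087 + 0.53·0.444894 = 0.518881
s=1.590000, y=0.518881: f=0.216305 → y ← 0.518881 + 0.53·0.216305 = 0.633523
y(2.12) ≈ 0.6335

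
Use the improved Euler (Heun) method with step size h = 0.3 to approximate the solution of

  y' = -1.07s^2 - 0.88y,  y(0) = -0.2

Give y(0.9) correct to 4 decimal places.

-0.3255

Heun: k1 = f(s_n, y_n); k2 = f(s_n + h, y_n + h·k1); y_{n+1} = y_n + (h/2)·(k1 + k2).
s=0.000000, y=-0.200000:
  k1 = f(0.000000, -0.200000) = 0.176000
  k2 = f(0.300000, -0.147200) = 0.033236
  y ← -0.200000 + (0.3/2)·(0.176000 + 0.033236) = -0.168615
s=0.300000, y=-0.168615:
  k1 = f(0.300000, -0.168615) = 0.052081
  k2 = f(0.600000, -0.152990) = -0.250568
  y ← -0.168615 + (0.3/2)·(0.052081 + (-0.250568)) = -0.198388
s=0.600000, y=-0.198388:
  k1 = f(0.600000, -0.198388) = -0.210619
  k2 = f(0.900000, -0.261573) = -0.636515
  y ← -0.198388 + (0.3/2)·(-0.210619 + (-0.636515)) = -0.325458
y(0.9) ≈ -0.3255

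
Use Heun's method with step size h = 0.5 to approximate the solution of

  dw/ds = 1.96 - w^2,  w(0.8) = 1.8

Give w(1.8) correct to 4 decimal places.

Heun: k1 = f(s_n, w_n); k2 = f(s_n + h, w_n + h·k1); w_{n+1} = w_n + (h/2)·(k1 + k2).
s=0.800000, w=1.800000:
  k1 = f(0.800000, 1.800000) = -1.280000
  k2 = f(1.300000, 1.160000) = 0.614400
  w ← 1.800000 + (0.5/2)·(-1.280000 + 0.614400) = 1.633600
s=1.300000, w=1.633600:
  k1 = f(1.300000, 1.633600) = -0.708649
  k2 = f(1.800000, 1.279276) = 0.323454
  w ← 1.633600 + (0.5/2)·(-0.708649 + 0.323454) = 1.537301
w(1.8) ≈ 1.5373

1.5373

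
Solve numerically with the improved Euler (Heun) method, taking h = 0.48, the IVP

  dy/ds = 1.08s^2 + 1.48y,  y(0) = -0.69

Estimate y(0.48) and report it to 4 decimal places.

Heun: k1 = f(s_n, y_n); k2 = f(s_n + h, y_n + h·k1); y_{n+1} = y_n + (h/2)·(k1 + k2).
s=0.000000, y=-0.690000:
  k1 = f(0.000000, -0.690000) = -1.021200
  k2 = f(0.480000, -1.180176) = -1.497828
  y ← -0.690000 + (0.48/2)·(-1.021200 + (-1.497828)) = -1.294567
y(0.48) ≈ -1.2946

-1.2946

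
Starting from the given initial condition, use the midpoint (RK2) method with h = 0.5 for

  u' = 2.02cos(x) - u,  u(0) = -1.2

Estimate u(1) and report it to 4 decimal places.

Midpoint: k1 = f(x_n, u_n); k2 = f(x_n + h/2, u_n + (h/2)·k1); u_{n+1} = u_n + h·k2.
x=0.000000, u=-1.200000:
  k1 = f(0.000000, -1.200000) = 3.220000
  k2 = f(0.250000, -0.395000) = 2.352203
  u ← -1.200000 + 0.5·2.352203 = -0.023898
x=0.500000, u=-0.023898:
  k1 = f(0.500000, -0.023898) = 1.796615
  k2 = f(0.750000, 0.425255) = 1.052756
  u ← -0.023898 + 0.5·1.052756 = 0.502480
u(1) ≈ 0.5025

0.5025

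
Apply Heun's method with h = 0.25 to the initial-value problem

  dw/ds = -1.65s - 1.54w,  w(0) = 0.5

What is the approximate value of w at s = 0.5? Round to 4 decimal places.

0.0671

Heun: k1 = f(s_n, w_n); k2 = f(s_n + h, w_n + h·k1); w_{n+1} = w_n + (h/2)·(k1 + k2).
s=0.000000, w=0.500000:
  k1 = f(0.000000, 0.500000) = -0.770000
  k2 = f(0.250000, 0.307500) = -0.886050
  w ← 0.500000 + (0.25/2)·(-0.770000 + (-0.886050)) = 0.292994
s=0.250000, w=0.292994:
  k1 = f(0.250000, 0.292994) = -0.863710
  k2 = f(0.500000, 0.077066) = -0.943682
  w ← 0.292994 + (0.25/2)·(-0.863710 + (-0.943682)) = 0.067070
w(0.5) ≈ 0.0671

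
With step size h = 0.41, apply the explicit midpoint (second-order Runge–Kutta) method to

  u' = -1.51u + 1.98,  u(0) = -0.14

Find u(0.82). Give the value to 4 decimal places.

Midpoint: k1 = f(t_n, u_n); k2 = f(t_n + h/2, u_n + (h/2)·k1); u_{n+1} = u_n + h·k2.
t=0.000000, u=-0.140000:
  k1 = f(0.000000, -0.140000) = 2.191400
  k2 = f(0.205000, 0.309237) = 1.513052
  u ← -0.140000 + 0.41·1.513052 = 0.480351
t=0.410000, u=0.480351:
  k1 = f(0.410000, 0.480351) = 1.254669
  k2 = f(0.615000, 0.737559) = 0.866287
  u ← 0.480351 + 0.41·0.866287 = 0.835529
u(0.82) ≈ 0.8355

0.8355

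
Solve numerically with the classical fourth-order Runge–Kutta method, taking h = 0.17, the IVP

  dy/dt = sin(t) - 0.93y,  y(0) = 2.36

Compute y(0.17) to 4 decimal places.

2.0286

RK4: k1 = f(t_n, y_n); k2 = f(t_n + h/2, y_n + (h/2)·k1); k3 = f(t_n + h/2, y_n + (h/2)·k2); k4 = f(t_n + h, y_n + h·k3); y_{n+1} = y_n + (h/6)·(k1 + 2k2 + 2k3 + k4).
t=0.000000, y=2.360000:
  k1 = f(0.000000, 2.360000) = -2.194800
  k2 = f(0.085000, 2.173442) = -1.936403
  k3 = f(0.085000, 2.195406) = -1.956830
  k4 = f(0.170000, 2.027339) = -1.716243
  y ← 2.360000 + (0.17/6)·(k1 + 2k2 + 2k3 + k4) = 2.028571
y(0.17) ≈ 2.0286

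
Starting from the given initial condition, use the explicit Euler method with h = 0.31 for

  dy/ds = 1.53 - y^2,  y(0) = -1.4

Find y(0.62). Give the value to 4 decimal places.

Euler: y_{n+1} = y_n + h·f(s_n, y_n).
s=0.000000, y=-1.400000: f=-0.430000 → y ← -1.400000 + 0.31·(-0.430000) = -1.533300
s=0.310000, y=-1.533300: f=-0.821009 → y ← -1.533300 + 0.31·(-0.821009) = -1.787813
y(0.62) ≈ -1.7878

-1.7878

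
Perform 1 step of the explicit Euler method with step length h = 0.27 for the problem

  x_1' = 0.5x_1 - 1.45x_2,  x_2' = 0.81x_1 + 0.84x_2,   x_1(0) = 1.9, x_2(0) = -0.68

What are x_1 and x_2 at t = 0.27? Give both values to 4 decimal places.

Euler on (x_1,x_2): x_1_{n+1} = x_1_n + h·x_1', x_2_{n+1} = x_2_n + h·x_2'.
0.000000: (1.900000, -0.680000); f=(1.936000, 0.967800) → (2.422720, -0.418694)
(x_1(0.27), x_2(0.27)) ≈ (2.4227, -0.4187)

2.4227, -0.4187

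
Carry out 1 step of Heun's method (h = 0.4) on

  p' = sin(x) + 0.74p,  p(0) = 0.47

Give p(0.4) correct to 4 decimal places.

0.7076

Heun: k1 = f(x_n, p_n); k2 = f(x_n + h, p_n + h·k1); p_{n+1} = p_n + (h/2)·(k1 + k2).
x=0.000000, p=0.470000:
  k1 = f(0.000000, 0.470000) = 0.347800
  k2 = f(0.400000, 0.609120) = 0.840167
  p ← 0.470000 + (0.4/2)·(0.347800 + 0.840167) = 0.707593
p(0.4) ≈ 0.7076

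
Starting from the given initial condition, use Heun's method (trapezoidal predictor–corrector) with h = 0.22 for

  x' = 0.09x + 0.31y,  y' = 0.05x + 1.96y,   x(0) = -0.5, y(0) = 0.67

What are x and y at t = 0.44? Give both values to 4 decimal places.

Heun on (x,y): k1 = f(t_n, state_n); k2 = f(t_n + h, state_n + h·k1); state_{n+1} = state_n + (h/2)·(k1 + k2).
0.000000: (-0.500000, 0.670000)
  k1 = (0.162700, 1.288200)
  predictor → (-0.464206, 0.953404)
  k2 = (0.253777, 1.845462)
  → (-0.454188, 1.014703)
0.220000: (-0.454188, 1.014703)
  k1 = (0.273681, 1.966108)
  predictor → (-0.393978, 1.447247)
  k2 = (0.413188, 2.816904)
  → (-0.378632, 1.540834)
(x(0.44), y(0.44)) ≈ (-0.3786, 1.5408)

-0.3786, 1.5408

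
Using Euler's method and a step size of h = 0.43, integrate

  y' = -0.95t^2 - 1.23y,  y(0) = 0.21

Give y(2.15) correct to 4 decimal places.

-1.5988

Euler: y_{n+1} = y_n + h·f(t_n, y_n).
t=0.000000, y=0.210000: f=-0.258300 → y ← 0.210000 + 0.43·(-0.258300) = 0.098931
t=0.430000, y=0.098931: f=-0.297340 → y ← 0.098931 + 0.43·(-0.297340) = -0.028925
t=0.860000, y=-0.028925: f=-0.667042 → y ← -0.028925 + 0.43·(-0.667042) = -0.315753
t=1.290000, y=-0.315753: f=-1.192518 → y ← -0.315753 + 0.43·(-1.192518) = -0.828536
t=1.720000, y=-0.828536: f=-1.791380 → y ← -0.828536 + 0.43·(-1.791380) = -1.598830
y(2.15) ≈ -1.5988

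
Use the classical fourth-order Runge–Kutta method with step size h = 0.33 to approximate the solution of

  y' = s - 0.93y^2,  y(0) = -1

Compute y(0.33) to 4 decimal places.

-1.3706

RK4: k1 = f(s_n, y_n); k2 = f(s_n + h/2, y_n + (h/2)·k1); k3 = f(s_n + h/2, y_n + (h/2)·k2); k4 = f(s_n + h, y_n + h·k3); y_{n+1} = y_n + (h/6)·(k1 + 2k2 + 2k3 + k4).
s=0.000000, y=-1.000000:
  k1 = f(0.000000, -1.000000) = -0.930000
  k2 = f(0.165000, -1.153450) = -1.072316
  k3 = f(0.165000, -1.176932) = -1.123207
  k4 = f(0.330000, -1.370658) = -1.417195
  y ← -1.000000 + (0.33/6)·(k1 + 2k2 + 2k3 + k4) = -1.370603
y(0.33) ≈ -1.3706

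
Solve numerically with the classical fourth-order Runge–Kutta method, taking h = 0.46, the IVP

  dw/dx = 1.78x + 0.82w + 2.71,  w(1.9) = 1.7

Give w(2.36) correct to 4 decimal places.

6.0966

RK4: k1 = f(x_n, w_n); k2 = f(x_n + h/2, w_n + (h/2)·k1); k3 = f(x_n + h/2, w_n + (h/2)·k2); k4 = f(x_n + h, w_n + h·k3); w_{n+1} = w_n + (h/6)·(k1 + 2k2 + 2k3 + k4).
x=1.900000, w=1.700000:
  k1 = f(1.900000, 1.700000) = 7.486000
  k2 = f(2.130000, 3.421780) = 9.307260
  k3 = f(2.130000, 3.840670) = 9.650749
  k4 = f(2.360000, 6.139345) = 11.945063
  w ← 1.700000 + (0.46/6)·(k1 + 2k2 + 2k3 + k4) = 6.096609
w(2.36) ≈ 6.0966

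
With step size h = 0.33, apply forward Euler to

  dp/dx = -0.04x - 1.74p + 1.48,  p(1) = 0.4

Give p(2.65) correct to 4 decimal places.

Euler: p_{n+1} = p_n + h·f(x_n, p_n).
x=1.000000, p=0.400000: f=0.744000 → p ← 0.400000 + 0.33·0.744000 = 0.645520
x=1.330000, p=0.645520: f=0.303595 → p ← 0.645520 + 0.33·0.303595 = 0.745706
x=1.660000, p=0.745706: f=0.116071 → p ← 0.745706 + 0.33·0.116071 = 0.784010
x=1.990000, p=0.784010: f=0.036223 → p ← 0.784010 + 0.33·0.036223 = 0.795963
x=2.320000, p=0.795963: f=0.002224 → p ← 0.795963 + 0.33·0.002224 = 0.796697
p(2.65) ≈ 0.7967

0.7967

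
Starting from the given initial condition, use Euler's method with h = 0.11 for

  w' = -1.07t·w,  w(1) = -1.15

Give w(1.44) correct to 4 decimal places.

-0.6372

Euler: w_{n+1} = w_n + h·f(t_n, w_n).
t=1.000000, w=-1.150000: f=1.230500 → w ← -1.150000 + 0.11·1.230500 = -1.014645
t=1.110000, w=-1.014645: f=1.205094 → w ← -1.014645 + 0.11·1.205094 = -0.882085
t=1.220000, w=-0.882085: f=1.151473 → w ← -0.882085 + 0.11·1.151473 = -0.755423
t=1.330000, w=-0.755423: f=1.075042 → w ← -0.755423 + 0.11·1.075042 = -0.637168
w(1.44) ≈ -0.6372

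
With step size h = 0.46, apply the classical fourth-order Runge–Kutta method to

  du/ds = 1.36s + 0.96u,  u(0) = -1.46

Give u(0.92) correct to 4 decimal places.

RK4: k1 = f(s_n, u_n); k2 = f(s_n + h/2, u_n + (h/2)·k1); k3 = f(s_n + h/2, u_n + (h/2)·k2); k4 = f(s_n + h, u_n + h·k3); u_{n+1} = u_n + (h/6)·(k1 + 2k2 + 2k3 + k4).
s=0.000000, u=-1.460000:
  k1 = f(0.000000, -1.460000) = -1.401600
  k2 = f(0.230000, -1.782368) = -1.398273
  k3 = f(0.230000, -1.781603) = -1.397539
  k4 = f(0.460000, -2.102868) = -1.393153
  u ← -1.460000 + (0.46/6)·(k1 + 2k2 + 2k3 + k4) = -2.102956
s=0.460000, u=-2.102956:
  k1 = f(0.460000, -2.102956) = -1.393237
  k2 = f(0.690000, -2.423400) = -1.388064
  k3 = f(0.690000, -2.422210) = -1.386922
  k4 = f(0.920000, -2.740940) = -1.380102
  u ← -2.102956 + (0.46/6)·(k1 + 2k2 + 2k3 + k4) = -2.741076
u(0.92) ≈ -2.7411

-2.7411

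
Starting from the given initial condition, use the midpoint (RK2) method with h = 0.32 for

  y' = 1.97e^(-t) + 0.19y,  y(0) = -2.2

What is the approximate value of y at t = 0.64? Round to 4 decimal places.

Midpoint: k1 = f(t_n, y_n); k2 = f(t_n + h/2, y_n + (h/2)·k1); y_{n+1} = y_n + h·k2.
t=0.000000, y=-2.200000:
  k1 = f(0.000000, -2.200000) = 1.552000
  k2 = f(0.160000, -1.951680) = 1.307904
  y ← -2.200000 + 0.32·1.307904 = -1.781471
t=0.320000, y=-1.781471:
  k1 = f(0.320000, -1.781471) = 1.092034
  k2 = f(0.480000, -1.606745) = 0.913722
  y ← -1.781471 + 0.32·0.913722 = -1.489080
y(0.64) ≈ -1.4891

-1.4891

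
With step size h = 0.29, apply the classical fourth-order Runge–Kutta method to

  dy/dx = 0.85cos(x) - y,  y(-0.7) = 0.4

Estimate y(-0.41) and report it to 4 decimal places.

RK4: k1 = f(x_n, y_n); k2 = f(x_n + h/2, y_n + (h/2)·k1); k3 = f(x_n + h/2, y_n + (h/2)·k2); k4 = f(x_n + h, y_n + h·k3); y_{n+1} = y_n + (h/6)·(k1 + 2k2 + 2k3 + k4).
x=-0.700000, y=0.400000:
  k1 = f(-0.700000, 0.400000) = 0.250116
  k2 = f(-0.555000, 0.436267) = 0.286149
  k3 = f(-0.555000, 0.441492) = 0.280924
  k4 = f(-0.410000, 0.481468) = 0.298085
  y ← 0.400000 + (0.29/6)·(k1 + 2k2 + 2k3 + k4) = 0.481313
y(-0.41) ≈ 0.4813

0.4813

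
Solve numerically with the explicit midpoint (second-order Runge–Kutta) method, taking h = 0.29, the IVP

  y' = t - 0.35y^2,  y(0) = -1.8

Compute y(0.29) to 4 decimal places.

-2.1496

Midpoint: k1 = f(t_n, y_n); k2 = f(t_n + h/2, y_n + (h/2)·k1); y_{n+1} = y_n + h·k2.
t=0.000000, y=-1.800000:
  k1 = f(0.000000, -1.800000) = -1.134000
  k2 = f(0.145000, -1.964430) = -1.205645
  y ← -1.800000 + 0.29·(-1.205645) = -2.149637
y(0.29) ≈ -2.1496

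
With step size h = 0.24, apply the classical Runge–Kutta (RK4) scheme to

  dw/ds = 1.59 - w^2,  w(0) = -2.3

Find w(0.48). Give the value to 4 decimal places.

-28.7869

RK4: k1 = f(s_n, w_n); k2 = f(s_n + h/2, w_n + (h/2)·k1); k3 = f(s_n + h/2, w_n + (h/2)·k2); k4 = f(s_n + h, w_n + h·k3); w_{n+1} = w_n + (h/6)·(k1 + 2k2 + 2k3 + k4).
s=0.000000, w=-2.300000:
  k1 = f(0.000000, -2.300000) = -3.700000
  k2 = f(0.120000, -2.744000) = -5.939536
  k3 = f(0.120000, -3.012744) = -7.486628
  k4 = f(0.240000, -4.096791) = -15.193695
  w ← -2.300000 + (0.24/6)·(k1 + 2k2 + 2k3 + k4) = -4.129841
s=0.240000, w=-4.129841:
  k1 = f(0.240000, -4.129841) = -15.465586
  k2 = f(0.360000, -5.985711) = -34.238740
  k3 = f(0.360000, -8.238490) = -66.282712
  k4 = f(0.480000, -20.037692) = -399.919098
  w ← -4.129841 + (0.24/6)·(k1 + 2k2 + 2k3 + k4) = -28.786944
w(0.48) ≈ -28.7869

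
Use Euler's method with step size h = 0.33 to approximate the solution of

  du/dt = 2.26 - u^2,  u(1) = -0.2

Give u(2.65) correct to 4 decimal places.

Euler: u_{n+1} = u_n + h·f(t_n, u_n).
t=1.000000, u=-0.200000: f=2.220000 → u ← -0.200000 + 0.33·2.220000 = 0.532600
t=1.330000, u=0.532600: f=1.976337 → u ← 0.532600 + 0.33·1.976337 = 1.184791
t=1.660000, u=1.184791: f=0.856270 → u ← 1.184791 + 0.33·0.856270 = 1.467360
t=1.990000, u=1.467360: f=0.106854 → u ← 1.467360 + 0.33·0.106854 = 1.502622
t=2.320000, u=1.502622: f=0.002127 → u ← 1.502622 + 0.33·0.002127 = 1.503324
u(2.65) ≈ 1.5033

1.5033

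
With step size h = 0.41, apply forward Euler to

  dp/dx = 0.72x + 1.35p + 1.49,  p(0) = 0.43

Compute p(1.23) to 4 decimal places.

5.0765

Euler: p_{n+1} = p_n + h·f(x_n, p_n).
x=0.000000, p=0.430000: f=2.070500 → p ← 0.430000 + 0.41·2.070500 = 1.278905
x=0.410000, p=1.278905: f=3.511722 → p ← 1.278905 + 0.41·3.511722 = 2.718711
x=0.820000, p=2.718711: f=5.750660 → p ← 2.718711 + 0.41·5.750660 = 5.076481
p(1.23) ≈ 5.0765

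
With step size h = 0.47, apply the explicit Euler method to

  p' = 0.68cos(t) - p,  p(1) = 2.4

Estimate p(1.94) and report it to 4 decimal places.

Euler: p_{n+1} = p_n + h·f(t_n, p_n).
t=1.000000, p=2.400000: f=-2.032594 → p ← 2.400000 + 0.47·(-2.032594) = 1.444681
t=1.470000, p=1.444681: f=-1.376255 → p ← 1.444681 + 0.47·(-1.376255) = 0.797841
p(1.94) ≈ 0.7978

0.7978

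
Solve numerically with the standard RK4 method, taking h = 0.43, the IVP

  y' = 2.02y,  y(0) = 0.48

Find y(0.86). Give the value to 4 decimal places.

2.7161

RK4: k1 = f(t_n, y_n); k2 = f(t_n + h/2, y_n + (h/2)·k1); k3 = f(t_n + h/2, y_n + (h/2)·k2); k4 = f(t_n + h, y_n + h·k3); y_{n+1} = y_n + (h/6)·(k1 + 2k2 + 2k3 + k4).
t=0.000000, y=0.480000:
  k1 = f(0.000000, 0.480000) = 0.969600
  k2 = f(0.215000, 0.688464) = 1.390697
  k3 = f(0.215000, 0.779000) = 1.573580
  k4 = f(0.430000, 1.156639) = 2.336411
  y ← 0.480000 + (0.43/6)·(k1 + 2k2 + 2k3 + k4) = 1.141811
t=0.430000, y=1.141811:
  k1 = f(0.430000, 1.141811) = 2.306457
  k2 = f(0.645000, 1.637699) = 3.308152
  k3 = f(0.645000, 1.853063) = 3.743188
  k4 = f(0.860000, 2.751381) = 5.557790
  y ← 1.141811 + (0.43/6)·(k1 + 2k2 + 2k3 + k4) = 2.716107
y(0.86) ≈ 2.7161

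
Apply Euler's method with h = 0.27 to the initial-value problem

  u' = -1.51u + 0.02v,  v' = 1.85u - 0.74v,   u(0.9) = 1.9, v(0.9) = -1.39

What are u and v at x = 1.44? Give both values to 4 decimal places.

Euler on (u,v): u_{n+1} = u_n + h·u', v_{n+1} = v_n + h·v'.
0.900000: (1.900000, -1.390000); f=(-2.896800, 4.543600) → (1.117864, -0.163228)
1.170000: (1.117864, -0.163228); f=(-1.691239, 2.188837) → (0.661229, 0.427758)
(u(1.44), v(1.44)) ≈ (0.6612, 0.4278)

0.6612, 0.4278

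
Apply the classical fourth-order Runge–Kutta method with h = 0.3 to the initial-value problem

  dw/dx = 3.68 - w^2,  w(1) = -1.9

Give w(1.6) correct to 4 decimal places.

-1.7447

RK4: k1 = f(x_n, w_n); k2 = f(x_n + h/2, w_n + (h/2)·k1); k3 = f(x_n + h/2, w_n + (h/2)·k2); k4 = f(x_n + h, w_n + h·k3); w_{n+1} = w_n + (h/6)·(k1 + 2k2 + 2k3 + k4).
x=1.000000, w=-1.900000:
  k1 = f(1.000000, -1.900000) = 0.070000
  k2 = f(1.150000, -1.889500) = 0.109790
  k3 = f(1.150000, -1.883532) = 0.132309
  k4 = f(1.300000, -1.860307) = 0.219257
  w ← -1.900000 + (0.3/6)·(k1 + 2k2 + 2k3 + k4) = -1.861327
x=1.300000, w=-1.861327:
  k1 = f(1.300000, -1.861327) = 0.215461
  k2 = f(1.450000, -1.829008) = 0.334729
  k3 = f(1.450000, -1.811118) = 0.399852
  k4 = f(1.600000, -1.741372) = 0.647624
  w ← -1.861327 + (0.3/6)·(k1 + 2k2 + 2k3 + k4) = -1.744715
w(1.6) ≈ -1.7447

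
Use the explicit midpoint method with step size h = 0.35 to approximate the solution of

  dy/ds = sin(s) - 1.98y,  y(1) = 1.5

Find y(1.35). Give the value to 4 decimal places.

1.0416

Midpoint: k1 = f(s_n, y_n); k2 = f(s_n + h/2, y_n + (h/2)·k1); y_{n+1} = y_n + h·k2.
s=1.000000, y=1.500000:
  k1 = f(1.000000, 1.500000) = -2.128529
  k2 = f(1.175000, 1.127507) = -1.309775
  y ← 1.500000 + 0.35·(-1.309775) = 1.041579
y(1.35) ≈ 1.0416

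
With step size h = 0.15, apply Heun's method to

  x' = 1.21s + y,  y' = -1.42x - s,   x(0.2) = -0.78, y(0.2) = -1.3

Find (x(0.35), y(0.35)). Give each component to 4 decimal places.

Heun on (x,y): k1 = f(s_n, state_n); k2 = f(s_n + h, state_n + h·k1); state_{n+1} = state_n + (h/2)·(k1 + k2).
0.200000: (-0.780000, -1.300000)
  k1 = (-1.058000, 0.907600)
  predictor → (-0.938700, -1.163860)
  k2 = (-0.740360, 0.982954)
  → (-0.914877, -1.158208)
(x(0.35), y(0.35)) ≈ (-0.9149, -1.1582)

-0.9149, -1.1582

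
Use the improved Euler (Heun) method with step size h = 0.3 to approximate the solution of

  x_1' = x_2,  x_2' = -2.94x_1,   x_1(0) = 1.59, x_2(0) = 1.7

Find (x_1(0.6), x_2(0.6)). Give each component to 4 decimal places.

1.6615, -1.6036

Heun on (x_1,x_2): k1 = f(t_n, state_n); k2 = f(t_n + h, state_n + h·k1); state_{n+1} = state_n + (h/2)·(k1 + k2).
0.000000: (1.590000, 1.700000)
  k1 = (1.700000, -4.674600)
  predictor → (2.100000, 0.297620)
  k2 = (0.297620, -6.174000)
  → (1.889643, 0.072710)
0.300000: (1.889643, 0.072710)
  k1 = (0.072710, -5.555550)
  predictor → (1.911456, -1.593955)
  k2 = (-1.593955, -5.619681)
  → (1.661456, -1.603575)
(x_1(0.6), x_2(0.6)) ≈ (1.6615, -1.6036)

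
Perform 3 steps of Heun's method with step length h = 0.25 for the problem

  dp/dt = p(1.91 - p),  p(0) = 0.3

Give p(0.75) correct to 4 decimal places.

0.8290

Heun: k1 = f(t_n, p_n); k2 = f(t_n + h, p_n + h·k1); p_{n+1} = p_n + (h/2)·(k1 + k2).
t=0.000000, p=0.300000:
  k1 = f(0.000000, 0.300000) = 0.483000
  k2 = f(0.250000, 0.420750) = 0.626602
  p ← 0.300000 + (0.25/2)·(0.483000 + 0.626602) = 0.438700
t=0.250000, p=0.438700:
  k1 = f(0.250000, 0.438700) = 0.645460
  k2 = f(0.500000, 0.600065) = 0.786046
  p ← 0.438700 + (0.25/2)·(0.645460 + 0.786046) = 0.617638
t=0.500000, p=0.617638:
  k1 = f(0.500000, 0.617638) = 0.798212
  k2 = f(0.750000, 0.817192) = 0.893034
  p ← 0.617638 + (0.25/2)·(0.798212 + 0.893034) = 0.829044
p(0.75) ≈ 0.8290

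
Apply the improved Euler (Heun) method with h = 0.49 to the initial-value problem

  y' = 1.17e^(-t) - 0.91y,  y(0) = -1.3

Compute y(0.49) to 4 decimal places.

-0.5151

Heun: k1 = f(t_n, y_n); k2 = f(t_n + h, y_n + h·k1); y_{n+1} = y_n + (h/2)·(k1 + k2).
t=0.000000, y=-1.300000:
  k1 = f(0.000000, -1.300000) = 2.353000
  k2 = f(0.490000, -0.147030) = 0.850570
  y ← -1.300000 + (0.49/2)·(2.353000 + 0.850570) = -0.515125
y(0.49) ≈ -0.5151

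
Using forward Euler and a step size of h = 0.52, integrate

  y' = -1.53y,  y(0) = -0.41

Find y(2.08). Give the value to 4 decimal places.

Euler: y_{n+1} = y_n + h·f(x_n, y_n).
x=0.000000, y=-0.410000: f=0.627300 → y ← -0.410000 + 0.52·0.627300 = -0.083804
x=0.520000, y=-0.083804: f=0.128220 → y ← -0.083804 + 0.52·0.128220 = -0.017130
x=1.040000, y=-0.017130: f=0.026208 → y ← -0.017130 + 0.52·0.026208 = -0.003501
x=1.560000, y=-0.003501: f=0.005357 → y ← -0.003501 + 0.52·0.005357 = -0.000716
y(2.08) ≈ -0.0007

-0.0007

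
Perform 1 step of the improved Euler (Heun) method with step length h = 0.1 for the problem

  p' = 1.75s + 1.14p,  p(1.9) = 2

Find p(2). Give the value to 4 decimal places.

2.6012

Heun: k1 = f(s_n, p_n); k2 = f(s_n + h, p_n + h·k1); p_{n+1} = p_n + (h/2)·(k1 + k2).
s=1.900000, p=2.000000:
  k1 = f(1.900000, 2.000000) = 5.605000
  k2 = f(2.000000, 2.560500) = 6.418970
  p ← 2.000000 + (0.1/2)·(5.605000 + 6.418970) = 2.601198
p(2) ≈ 2.6012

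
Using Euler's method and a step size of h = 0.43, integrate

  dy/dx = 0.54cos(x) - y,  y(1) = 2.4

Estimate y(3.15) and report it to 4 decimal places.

-0.1569

Euler: y_{n+1} = y_n + h·f(x_n, y_n).
x=1.000000, y=2.400000: f=-2.108237 → y ← 2.400000 + 0.43·(-2.108237) = 1.493458
x=1.430000, y=1.493458: f=-1.417679 → y ← 1.493458 + 0.43·(-1.417679) = 0.883856
x=1.860000, y=0.883856: f=-1.037858 → y ← 0.883856 + 0.43·(-1.037858) = 0.437577
x=2.290000, y=0.437577: f=-0.793321 → y ← 0.437577 + 0.43·(-0.793321) = 0.096449
x=2.720000, y=0.096449: f=-0.589166 → y ← 0.096449 + 0.43·(-0.589166) = -0.156892
y(3.15) ≈ -0.1569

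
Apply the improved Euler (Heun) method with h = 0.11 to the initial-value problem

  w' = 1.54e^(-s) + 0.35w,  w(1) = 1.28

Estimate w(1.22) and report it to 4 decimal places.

1.4991

Heun: k1 = f(s_n, w_n); k2 = f(s_n + h, w_n + h·k1); w_{n+1} = w_n + (h/2)·(k1 + k2).
s=1.000000, w=1.280000:
  k1 = f(1.000000, 1.280000) = 1.014534
  k2 = f(1.110000, 1.391599) = 0.994580
  w ← 1.280000 + (0.11/2)·(1.014534 + 0.994580) = 1.390501
s=1.110000, w=1.390501:
  k1 = f(1.110000, 1.390501) = 0.994196
  k2 = f(1.220000, 1.499863) = 0.979606
  w ← 1.390501 + (0.11/2)·(0.994196 + 0.979606) = 1.499060
w(1.22) ≈ 1.4991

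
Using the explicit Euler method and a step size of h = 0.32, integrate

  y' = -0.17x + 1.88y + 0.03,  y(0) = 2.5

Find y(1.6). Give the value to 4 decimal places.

26.1838

Euler: y_{n+1} = y_n + h·f(x_n, y_n).
x=0.000000, y=2.500000: f=4.730000 → y ← 2.500000 + 0.32·4.730000 = 4.013600
x=0.320000, y=4.013600: f=7.521168 → y ← 4.013600 + 0.32·7.521168 = 6.420374
x=0.640000, y=6.420374: f=11.991503 → y ← 6.420374 + 0.32·11.991503 = 10.257655
x=0.960000, y=10.257655: f=19.151191 → y ← 10.257655 + 0.32·19.151191 = 16.386036
x=1.280000, y=16.386036: f=30.618147 → y ← 16.386036 + 0.32·30.618147 = 26.183843
y(1.6) ≈ 26.1838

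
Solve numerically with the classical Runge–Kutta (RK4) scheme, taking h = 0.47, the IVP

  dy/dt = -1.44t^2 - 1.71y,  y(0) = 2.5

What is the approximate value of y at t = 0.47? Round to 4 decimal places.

1.0835

RK4: k1 = f(t_n, y_n); k2 = f(t_n + h/2, y_n + (h/2)·k1); k3 = f(t_n + h/2, y_n + (h/2)·k2); k4 = f(t_n + h, y_n + h·k3); y_{n+1} = y_n + (h/6)·(k1 + 2k2 + 2k3 + k4).
t=0.000000, y=2.500000:
  k1 = f(0.000000, 2.500000) = -4.275000
  k2 = f(0.235000, 1.495375) = -2.636615
  k3 = f(0.235000, 1.880395) = -3.295000
  k4 = f(0.470000, 0.951350) = -1.944904
  y ← 2.500000 + (0.47/6)·(k1 + 2k2 + 2k3 + k4) = 1.083488
y(0.47) ≈ 1.0835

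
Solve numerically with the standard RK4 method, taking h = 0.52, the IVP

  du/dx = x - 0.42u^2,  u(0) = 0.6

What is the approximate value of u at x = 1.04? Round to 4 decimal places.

0.9274

RK4: k1 = f(x_n, u_n); k2 = f(x_n + h/2, u_n + (h/2)·k1); k3 = f(x_n + h/2, u_n + (h/2)·k2); k4 = f(x_n + h, u_n + h·k3); u_{n+1} = u_n + (h/6)·(k1 + 2k2 + 2k3 + k4).
x=0.000000, u=0.600000:
  k1 = f(0.000000, 0.600000) = -0.151200
  k2 = f(0.260000, 0.560688) = 0.127964
  k3 = f(0.260000, 0.633271) = 0.091567
  k4 = f(0.520000, 0.647615) = 0.343850
  u ← 0.600000 + (0.52/6)·(k1 + 2k2 + 2k3 + k4) = 0.654748
x=0.520000, u=0.654748:
  k1 = f(0.520000, 0.654748) = 0.339948
  k2 = f(0.780000, 0.743135) = 0.548055
  k3 = f(0.780000, 0.797243) = 0.513050
  k4 = f(1.040000, 0.921534) = 0.683325
  u ← 0.654748 + (0.52/6)·(k1 + 2k2 + 2k3 + k4) = 0.927357
u(1.04) ≈ 0.9274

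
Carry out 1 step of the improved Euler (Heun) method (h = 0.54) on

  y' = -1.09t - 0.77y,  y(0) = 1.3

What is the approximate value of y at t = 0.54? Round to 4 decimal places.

Heun: k1 = f(t_n, y_n); k2 = f(t_n + h, y_n + h·k1); y_{n+1} = y_n + (h/2)·(k1 + k2).
t=0.000000, y=1.300000:
  k1 = f(0.000000, 1.300000) = -1.001000
  k2 = f(0.540000, 0.759460) = -1.173384
  y ← 1.300000 + (0.54/2)·(-1.001000 + (-1.173384)) = 0.712916
y(0.54) ≈ 0.7129

0.7129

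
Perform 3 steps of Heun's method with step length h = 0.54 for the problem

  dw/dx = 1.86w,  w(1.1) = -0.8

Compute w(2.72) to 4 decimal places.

Heun: k1 = f(x_n, w_n); k2 = f(x_n + h, w_n + h·k1); w_{n+1} = w_n + (h/2)·(k1 + k2).
x=1.100000, w=-0.800000:
  k1 = f(1.100000, -0.800000) = -1.488000
  k2 = f(1.640000, -1.603520) = -2.982547
  w ← -0.800000 + (0.54/2)·(-1.488000 + (-2.982547)) = -2.007048
x=1.640000, w=-2.007048:
  k1 = f(1.640000, -2.007048) = -3.733109
  k2 = f(2.180000, -4.022926) = -7.482643
  w ← -2.007048 + (0.54/2)·(-3.733109 + (-7.482643)) = -5.035301
x=2.180000, w=-5.035301:
  k1 = f(2.180000, -5.035301) = -9.365660
  k2 = f(2.720000, -10.092757) = -18.772528
  w ← -5.035301 + (0.54/2)·(-9.365660 + (-18.772528)) = -12.632611
w(2.72) ≈ -12.6326

-12.6326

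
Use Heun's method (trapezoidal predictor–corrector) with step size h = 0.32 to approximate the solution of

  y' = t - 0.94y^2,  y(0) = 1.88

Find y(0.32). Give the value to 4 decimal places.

Heun: k1 = f(t_n, y_n); k2 = f(t_n + h, y_n + h·k1); y_{n+1} = y_n + (h/2)·(k1 + k2).
t=0.000000, y=1.880000:
  k1 = f(0.000000, 1.880000) = -3.322336
  k2 = f(0.320000, 0.816852) = -0.307213
  y ← 1.880000 + (0.32/2)·(-3.322336 + (-0.307213)) = 1.299272
y(0.32) ≈ 1.2993

1.2993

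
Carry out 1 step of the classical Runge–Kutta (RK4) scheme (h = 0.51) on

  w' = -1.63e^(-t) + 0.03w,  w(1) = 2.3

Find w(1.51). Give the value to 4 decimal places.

RK4: k1 = f(t_n, w_n); k2 = f(t_n + h/2, w_n + (h/2)·k1); k3 = f(t_n + h/2, w_n + (h/2)·k2); k4 = f(t_n + h, w_n + h·k3); w_{n+1} = w_n + (h/6)·(k1 + 2k2 + 2k3 + k4).
t=1.000000, w=2.300000:
  k1 = f(1.000000, 2.300000) = -0.530643
  k2 = f(1.255000, 2.164686) = -0.399733
  k3 = f(1.255000, 2.198068) = -0.398732
  k4 = f(1.510000, 2.096647) = -0.297184
  w ← 2.300000 + (0.51/6)·(k1 + 2k2 + 2k3 + k4) = 2.093896
w(1.51) ≈ 2.0939

2.0939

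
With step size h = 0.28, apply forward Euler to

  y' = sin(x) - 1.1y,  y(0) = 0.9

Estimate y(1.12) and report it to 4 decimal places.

Euler: y_{n+1} = y_n + h·f(x_n, y_n).
x=0.000000, y=0.900000: f=-0.990000 → y ← 0.900000 + 0.28·(-0.990000) = 0.622800
x=0.280000, y=0.622800: f=-0.408724 → y ← 0.622800 + 0.28·(-0.408724) = 0.508357
x=0.560000, y=0.508357: f=-0.028007 → y ← 0.508357 + 0.28·(-0.028007) = 0.500515
x=0.840000, y=0.500515: f=0.194076 → y ← 0.500515 + 0.28·0.194076 = 0.554857
y(1.12) ≈ 0.5549

0.5549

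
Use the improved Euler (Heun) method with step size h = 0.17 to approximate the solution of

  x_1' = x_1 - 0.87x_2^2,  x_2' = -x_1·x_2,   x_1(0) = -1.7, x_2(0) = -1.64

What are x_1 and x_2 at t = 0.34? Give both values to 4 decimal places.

-4.3252, -3.8823

Heun on (x_1,x_2): k1 = f(t_n, state_n); k2 = f(t_n + h, state_n + h·k1); state_{n+1} = state_n + (h/2)·(k1 + k2).
0.000000: (-1.700000, -1.640000)
  k1 = (-4.039952, -2.788000)
  predictor → (-2.386792, -2.113960)
  k2 = (-6.274671, -5.045582)
  → (-2.576743, -2.305855)
0.170000: (-2.576743, -2.305855)
  k1 = (-7.202503, -5.941594)
  predictor → (-3.801168, -3.315926)
  k2 = (-13.367134, -12.604391)
  → (-4.325162, -3.882263)
(x_1(0.34), x_2(0.34)) ≈ (-4.3252, -3.8823)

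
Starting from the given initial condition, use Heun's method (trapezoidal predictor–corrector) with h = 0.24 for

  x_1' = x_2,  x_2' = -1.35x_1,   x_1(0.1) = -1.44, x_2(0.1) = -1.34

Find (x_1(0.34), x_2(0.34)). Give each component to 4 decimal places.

Heun on (x_1,x_2): k1 = f(t_n, state_n); k2 = f(t_n + h, state_n + h·k1); state_{n+1} = state_n + (h/2)·(k1 + k2).
0.100000: (-1.440000, -1.340000)
  k1 = (-1.340000, 1.944000)
  predictor → (-1.761600, -0.873440)
  k2 = (-0.873440, 2.378160)
  → (-1.705613, -0.821341)
(x_1(0.34), x_2(0.34)) ≈ (-1.7056, -0.8213)

-1.7056, -0.8213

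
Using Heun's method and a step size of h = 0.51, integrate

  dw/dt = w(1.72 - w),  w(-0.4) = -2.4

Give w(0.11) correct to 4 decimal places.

Heun: k1 = f(t_n, w_n); k2 = f(t_n + h, w_n + h·k1); w_{n+1} = w_n + (h/2)·(k1 + k2).
t=-0.400000, w=-2.400000:
  k1 = f(-0.400000, -2.400000) = -9.888000
  k2 = f(0.110000, -7.442880) = -68.198216
  w ← -2.400000 + (0.51/2)·(-9.888000 + (-68.198216)) = -22.311985
w(0.11) ≈ -22.3120

-22.3120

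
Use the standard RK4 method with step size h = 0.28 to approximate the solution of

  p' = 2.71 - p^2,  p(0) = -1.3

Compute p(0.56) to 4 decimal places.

-0.2448

RK4: k1 = f(s_n, p_n); k2 = f(s_n + h/2, p_n + (h/2)·k1); k3 = f(s_n + h/2, p_n + (h/2)·k2); k4 = f(s_n + h, p_n + h·k3); p_{n+1} = p_n + (h/6)·(k1 + 2k2 + 2k3 + k4).
s=0.000000, p=-1.300000:
  k1 = f(0.000000, -1.300000) = 1.020000
  k2 = f(0.140000, -1.157200) = 1.370888
  k3 = f(0.140000, -1.108076) = 1.482168
  k4 = f(0.280000, -0.884993) = 1.926788
  p ← -1.300000 + (0.28/6)·(k1 + 2k2 + 2k3 + k4) = -0.896198
s=0.280000, p=-0.896198:
  k1 = f(0.280000, -0.896198) = 1.906829
  k2 = f(0.420000, -0.629242) = 2.314055
  k3 = f(0.420000, -0.572230) = 2.382552
  k4 = f(0.560000, -0.229083) = 2.657521
  p ← -0.896198 + (0.28/6)·(k1 + 2k2 + 2k3 + k4) = -0.244845
p(0.56) ≈ -0.2448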